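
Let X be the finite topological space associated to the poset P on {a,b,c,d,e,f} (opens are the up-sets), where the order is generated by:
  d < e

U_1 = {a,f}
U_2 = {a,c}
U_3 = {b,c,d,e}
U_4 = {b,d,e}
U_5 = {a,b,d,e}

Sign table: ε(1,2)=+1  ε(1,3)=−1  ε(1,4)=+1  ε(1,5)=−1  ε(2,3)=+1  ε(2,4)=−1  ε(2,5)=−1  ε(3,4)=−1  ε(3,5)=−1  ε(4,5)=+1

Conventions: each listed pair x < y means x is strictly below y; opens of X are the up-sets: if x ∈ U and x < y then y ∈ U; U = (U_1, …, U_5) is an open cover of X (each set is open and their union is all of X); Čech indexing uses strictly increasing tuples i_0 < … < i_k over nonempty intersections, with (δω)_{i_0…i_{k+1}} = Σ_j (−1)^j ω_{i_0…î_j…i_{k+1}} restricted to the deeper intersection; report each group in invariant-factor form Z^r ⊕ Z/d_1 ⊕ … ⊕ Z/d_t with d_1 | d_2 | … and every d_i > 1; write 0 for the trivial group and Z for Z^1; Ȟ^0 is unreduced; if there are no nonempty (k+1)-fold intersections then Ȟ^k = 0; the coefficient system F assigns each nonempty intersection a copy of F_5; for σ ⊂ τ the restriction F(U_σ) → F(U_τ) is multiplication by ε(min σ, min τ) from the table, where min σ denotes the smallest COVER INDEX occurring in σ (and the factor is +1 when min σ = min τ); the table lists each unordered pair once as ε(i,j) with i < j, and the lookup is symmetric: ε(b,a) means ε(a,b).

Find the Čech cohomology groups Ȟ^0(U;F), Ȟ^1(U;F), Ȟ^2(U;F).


nonempty intersections:
  U12={a} U15={a} U23={c} U25={a} U34={b,d,e} U35={b,d,e} U45={b,d,e}
  U125={a} U345={b,d,e}
C dims 5,7,2; δ0: rk_F5 4; δ1: rk_F5 2
Ȟ^0: (5−4)−0=1 ⇒ Z/5
Ȟ^1: (7−2)−4=1 ⇒ Z/5
Ȟ^2: (2−0)−2=0 ⇒ 0

Ȟ^0 = Z/5, Ȟ^1 = Z/5, Ȟ^2 = 0


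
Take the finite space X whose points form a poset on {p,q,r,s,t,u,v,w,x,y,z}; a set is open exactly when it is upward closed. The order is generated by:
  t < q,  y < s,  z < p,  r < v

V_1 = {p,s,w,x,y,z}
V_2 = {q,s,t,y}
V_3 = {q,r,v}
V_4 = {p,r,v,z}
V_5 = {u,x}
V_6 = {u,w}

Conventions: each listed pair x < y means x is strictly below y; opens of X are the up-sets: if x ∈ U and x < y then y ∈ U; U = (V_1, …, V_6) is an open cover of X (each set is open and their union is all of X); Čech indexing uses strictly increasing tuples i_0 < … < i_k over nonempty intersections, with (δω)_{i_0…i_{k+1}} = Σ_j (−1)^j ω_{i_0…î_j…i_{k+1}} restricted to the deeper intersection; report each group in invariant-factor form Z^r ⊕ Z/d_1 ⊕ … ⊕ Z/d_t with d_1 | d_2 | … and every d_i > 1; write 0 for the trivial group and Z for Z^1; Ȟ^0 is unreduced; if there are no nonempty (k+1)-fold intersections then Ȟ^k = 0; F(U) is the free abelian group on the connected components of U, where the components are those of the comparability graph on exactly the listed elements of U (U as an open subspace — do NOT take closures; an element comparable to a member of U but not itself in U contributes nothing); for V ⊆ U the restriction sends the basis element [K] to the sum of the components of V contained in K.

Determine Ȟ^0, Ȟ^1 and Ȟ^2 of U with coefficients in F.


Ȟ^0(U;F) ≅ Z^7; Ȟ^1(U;F) ≅ 0; Ȟ^2(U;F) ≅ 0

nerve simplices:
  V12={s,y} V14={p,z} V15={x} V16={w} V23={q} V34={r,v} V56={u}
components per intersection:
  V1: {p,z} {s,y} {w} {x}
  V2: {q,t} {s,y}
  V3: {q} {r,v}
  V4: {p,z} {r,v}
  V5: {u} {x}
  V6: {u} {w}
  V12: {s,y}
  V14: {p,z}
  V15: {x}
  V16: {w}
  V23: {q}
  V34: {r,v}
  V56: {u}
C dims 14,7; δ0: rk 7, SNF 1^7
degree 0: 14−7−0 = 7 → Ȟ^0 ≅ Z^7
degree 1: 7−0−7 = 0 → Ȟ^1 ≅ 0
degree 2: 0−0−0 = 0 → Ȟ^2 ≅ 0


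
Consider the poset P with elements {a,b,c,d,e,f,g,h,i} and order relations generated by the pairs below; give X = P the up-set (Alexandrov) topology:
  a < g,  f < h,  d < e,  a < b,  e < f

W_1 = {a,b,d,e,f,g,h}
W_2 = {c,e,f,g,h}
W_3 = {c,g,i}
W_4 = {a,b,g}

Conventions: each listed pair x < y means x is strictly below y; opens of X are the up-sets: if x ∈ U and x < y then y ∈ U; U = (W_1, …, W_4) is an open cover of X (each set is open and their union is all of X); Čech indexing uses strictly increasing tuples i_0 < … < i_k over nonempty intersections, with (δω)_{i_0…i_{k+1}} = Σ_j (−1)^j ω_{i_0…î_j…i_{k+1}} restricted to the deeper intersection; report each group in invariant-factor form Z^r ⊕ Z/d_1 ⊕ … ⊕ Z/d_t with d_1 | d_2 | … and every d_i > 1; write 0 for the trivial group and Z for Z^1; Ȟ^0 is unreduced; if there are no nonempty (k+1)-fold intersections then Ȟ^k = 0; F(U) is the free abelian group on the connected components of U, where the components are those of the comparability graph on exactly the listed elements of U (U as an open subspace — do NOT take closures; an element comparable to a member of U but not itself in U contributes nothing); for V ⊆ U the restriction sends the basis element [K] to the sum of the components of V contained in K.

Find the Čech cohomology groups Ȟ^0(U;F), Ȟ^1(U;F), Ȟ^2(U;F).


Ȟ^0 = Z^4, Ȟ^1 = 0, Ȟ^2 = 0

nerve of the cover:
  W12={e,f,g,h} W13={g} W14={a,b,g} W23={c,g} W24={g} W34={g}
  W123={g} W124={g} W134={g} W234={g}
  W1234={g}
components per intersection:
  W1: {a,b,g} {d,e,f,h}
  W2: {c} {e,f,h} {g}
  W3: {c} {g} {i}
  W4: {a,b,g}
  W12: {e,f,h} {g}
  W13: {g}
  W14: {a,b,g}
  W23: {c} {g}
  W24: {g}
  W34: {g}
  W123: {g}
  W124: {g}
  W134: {g}
  W234: {g}
  W1234: {g}
C dims 9,8,4,1; δ0: rk 5, SNF 1^5; δ1: rk 3, SNF 1^3; δ2: rk 1, SNF 1^1
Ȟ^0 = (9 − 5) − 0 = 4, so Ȟ^0 ≅ Z^4
Ȟ^1 = (8 − 3) − 5 = 0, so Ȟ^1 ≅ 0
Ȟ^2 = (4 − 1) − 3 = 0, so Ȟ^2 ≅ 0


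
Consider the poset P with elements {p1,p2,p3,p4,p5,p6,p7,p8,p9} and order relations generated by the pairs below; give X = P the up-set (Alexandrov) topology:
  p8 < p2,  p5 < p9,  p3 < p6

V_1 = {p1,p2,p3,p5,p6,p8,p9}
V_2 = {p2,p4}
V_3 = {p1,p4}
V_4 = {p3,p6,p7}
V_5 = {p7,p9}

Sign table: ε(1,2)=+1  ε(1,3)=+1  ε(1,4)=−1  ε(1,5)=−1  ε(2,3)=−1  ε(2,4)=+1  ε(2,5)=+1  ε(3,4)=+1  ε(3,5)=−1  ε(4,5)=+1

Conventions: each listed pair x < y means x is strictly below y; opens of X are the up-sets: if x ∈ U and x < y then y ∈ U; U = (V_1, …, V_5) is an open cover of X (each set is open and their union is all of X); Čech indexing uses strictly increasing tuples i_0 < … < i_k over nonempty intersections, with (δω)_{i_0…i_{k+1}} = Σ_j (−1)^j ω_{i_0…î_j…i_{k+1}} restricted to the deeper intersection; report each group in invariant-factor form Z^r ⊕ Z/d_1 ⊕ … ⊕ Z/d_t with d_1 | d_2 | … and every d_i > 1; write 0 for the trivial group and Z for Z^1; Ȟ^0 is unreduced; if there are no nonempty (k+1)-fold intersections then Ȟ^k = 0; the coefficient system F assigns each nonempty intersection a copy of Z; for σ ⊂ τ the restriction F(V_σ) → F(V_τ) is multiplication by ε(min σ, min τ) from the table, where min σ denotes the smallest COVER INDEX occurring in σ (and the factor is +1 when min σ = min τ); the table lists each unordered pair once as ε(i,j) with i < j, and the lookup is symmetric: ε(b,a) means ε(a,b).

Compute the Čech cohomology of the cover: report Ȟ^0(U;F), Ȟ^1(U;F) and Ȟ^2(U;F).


Ȟ^0 ≅ 0, Ȟ^1 ≅ Z ⊕ Z/2 and Ȟ^2 ≅ 0

intersection data:
  V12={p2} V13={p1} V14={p3,p6} V15={p9} V23={p4} V45={p7}
C dims 5,6; δ0: rk 5, SNF 1^4·2
Ȟ^0 = (5 − 5) − 0 = 0, so Ȟ^0 ≅ 0
Ȟ^1 = (6 − 0) − 5 = 1 plus torsion [2], so Ȟ^1 ≅ Z ⊕ Z/2
Ȟ^2 = (0 − 0) − 0 = 0, so Ȟ^2 ≅ 0


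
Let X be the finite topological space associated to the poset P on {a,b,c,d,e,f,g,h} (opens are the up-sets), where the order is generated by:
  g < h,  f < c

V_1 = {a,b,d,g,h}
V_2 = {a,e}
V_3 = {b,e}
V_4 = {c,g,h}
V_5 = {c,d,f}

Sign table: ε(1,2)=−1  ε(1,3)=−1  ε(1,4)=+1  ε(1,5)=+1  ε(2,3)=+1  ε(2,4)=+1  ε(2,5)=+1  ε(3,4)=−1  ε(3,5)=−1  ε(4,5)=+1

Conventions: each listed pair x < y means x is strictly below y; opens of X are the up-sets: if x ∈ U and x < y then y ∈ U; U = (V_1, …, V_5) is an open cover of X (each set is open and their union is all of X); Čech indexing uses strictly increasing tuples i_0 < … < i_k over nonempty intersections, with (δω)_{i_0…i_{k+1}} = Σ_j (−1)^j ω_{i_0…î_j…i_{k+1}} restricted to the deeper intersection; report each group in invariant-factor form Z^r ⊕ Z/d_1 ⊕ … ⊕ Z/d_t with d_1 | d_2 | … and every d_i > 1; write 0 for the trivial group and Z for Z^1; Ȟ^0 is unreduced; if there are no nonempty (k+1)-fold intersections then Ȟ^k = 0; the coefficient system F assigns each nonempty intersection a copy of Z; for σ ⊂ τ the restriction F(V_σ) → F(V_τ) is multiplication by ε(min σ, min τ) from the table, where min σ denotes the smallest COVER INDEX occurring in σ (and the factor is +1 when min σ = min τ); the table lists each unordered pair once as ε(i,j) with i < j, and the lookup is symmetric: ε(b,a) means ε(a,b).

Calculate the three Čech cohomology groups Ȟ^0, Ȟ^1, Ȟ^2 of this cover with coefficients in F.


Ȟ^0 ≅ Z, Ȟ^1 ≅ Z^2, Ȟ^2 ≅ 0

cover nerve:
  V12={a} V13={b} V14={g,h} V15={d} V23={e} V45={c}
C dims 5,6; δ0: rk 4, SNF 1^4
Ȟ^0: (5−4)−0=1 ⇒ Z
Ȟ^1: (6−0)−4=2 ⇒ Z^2
Ȟ^2: (0−0)−0=0 ⇒ 0


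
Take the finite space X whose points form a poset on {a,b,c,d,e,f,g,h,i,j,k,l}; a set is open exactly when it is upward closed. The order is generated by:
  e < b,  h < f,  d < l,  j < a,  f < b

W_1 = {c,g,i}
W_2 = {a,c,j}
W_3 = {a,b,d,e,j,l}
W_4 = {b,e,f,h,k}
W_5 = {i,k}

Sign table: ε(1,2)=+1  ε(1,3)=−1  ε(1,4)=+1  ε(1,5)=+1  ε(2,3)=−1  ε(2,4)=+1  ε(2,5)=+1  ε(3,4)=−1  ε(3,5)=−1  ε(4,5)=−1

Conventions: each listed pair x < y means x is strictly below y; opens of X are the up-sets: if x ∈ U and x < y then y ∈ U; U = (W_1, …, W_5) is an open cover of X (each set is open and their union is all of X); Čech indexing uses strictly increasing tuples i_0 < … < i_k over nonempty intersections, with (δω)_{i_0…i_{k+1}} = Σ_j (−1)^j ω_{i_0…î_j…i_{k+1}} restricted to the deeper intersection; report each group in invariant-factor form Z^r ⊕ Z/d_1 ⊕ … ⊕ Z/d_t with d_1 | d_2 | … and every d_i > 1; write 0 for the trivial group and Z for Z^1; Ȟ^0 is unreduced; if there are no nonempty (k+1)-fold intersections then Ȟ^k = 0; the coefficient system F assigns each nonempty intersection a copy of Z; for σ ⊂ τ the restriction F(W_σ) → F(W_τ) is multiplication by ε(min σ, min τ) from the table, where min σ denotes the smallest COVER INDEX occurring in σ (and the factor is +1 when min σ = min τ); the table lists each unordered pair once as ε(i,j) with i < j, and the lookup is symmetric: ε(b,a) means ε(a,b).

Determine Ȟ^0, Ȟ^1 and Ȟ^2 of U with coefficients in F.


Ȟ^0 = 0, Ȟ^1 = Z/2, Ȟ^2 = 0

nerve of the cover:
  W12={c} W15={i} W23={a,j} W34={b,e} W45={k}
C dims 5,5; δ0: rk 5, SNF 1^4·2
Ȟ^0 = (5 − 5) − 0 = 0, so Ȟ^0 ≅ 0
Ȟ^1 = (5 − 0) − 5 = 0 plus torsion [2], so Ȟ^1 ≅ Z/2
Ȟ^2 = (0 − 0) − 0 = 0, so Ȟ^2 ≅ 0


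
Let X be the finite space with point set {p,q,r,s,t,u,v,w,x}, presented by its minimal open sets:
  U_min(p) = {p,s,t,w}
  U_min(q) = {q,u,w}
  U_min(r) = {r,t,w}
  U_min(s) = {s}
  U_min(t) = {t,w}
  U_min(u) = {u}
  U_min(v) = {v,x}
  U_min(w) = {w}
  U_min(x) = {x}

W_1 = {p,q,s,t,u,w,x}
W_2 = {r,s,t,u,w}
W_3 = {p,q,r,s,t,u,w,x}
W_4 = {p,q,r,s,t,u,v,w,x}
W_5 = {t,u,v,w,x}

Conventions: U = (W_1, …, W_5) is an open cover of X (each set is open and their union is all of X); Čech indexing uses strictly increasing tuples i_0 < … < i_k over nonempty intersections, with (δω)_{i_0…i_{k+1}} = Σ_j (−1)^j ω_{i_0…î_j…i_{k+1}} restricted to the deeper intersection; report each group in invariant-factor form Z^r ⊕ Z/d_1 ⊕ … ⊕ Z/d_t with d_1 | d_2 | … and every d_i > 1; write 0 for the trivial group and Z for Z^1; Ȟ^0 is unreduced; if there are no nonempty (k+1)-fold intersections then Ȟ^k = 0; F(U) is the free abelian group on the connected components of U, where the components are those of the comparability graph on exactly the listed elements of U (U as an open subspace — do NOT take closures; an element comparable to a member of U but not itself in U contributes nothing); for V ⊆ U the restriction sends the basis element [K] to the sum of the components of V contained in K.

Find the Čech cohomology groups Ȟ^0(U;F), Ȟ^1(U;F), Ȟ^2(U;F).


Ȟ^0(U;F) ≅ Z^2, Ȟ^1(U;F) ≅ 0, Ȟ^2(U;F) ≅ 0

nerve of the cover:
  W12={s,t,u,w} W13={p,q,s,t,u,w,x} W14={p,q,s,t,u,w,x} W15={t,u,w,x} W23={r,s,t,u,w} W24={r,s,t,u,w} W25={t,u,w} W34={p,q,r,s,t,u,w,x} W35={t,u,w,x} W45={t,u,v,w,x}
  W123={s,t,u,w} W124={s,t,u,w} W125={t,u,w} W134={p,q,s,t,u,w,x} W135={t,u,w,x} W145={t,u,w,x} W234={r,s,t,u,w} W235={t,u,w} W245={t,u,w} W345={t,u,w,x}
  W1234={s,t,u,w} W1235={t,u,w} W1245={t,u,w} W1345={t,u,w,x} W2345={t,u,w}
  W12345={t,u,w}
components per intersection:
  W1: {p,q,s,t,u,w} {x}
  W2: {r,t,w} {s} {u}
  W3: {p,q,r,s,t,u,w} {x}
  W4: {p,q,r,s,t,u,w} {v,x}
  W5: {t,w} {u} {v,x}
  W12: {s} {t,w} {u}
  W13: {p,q,s,t,u,w} {x}
  W14: {p,q,s,t,u,w} {x}
  W15: {t,w} {u} {x}
  W23: {r,t,w} {s} {u}
  W24: {r,t,w} {s} {u}
  W25: {t,w} {u}
  W34: {p,q,r,s,t,u,w} {x}
  W35: {t,w} {u} {x}
  W45: {t,w} {u} {v,x}
  W123: {s} {t,w} {u}
  W124: {s} {t,w} {u}
  W125: {t,w} {u}
  W134: {p,q,s,t,u,w} {x}
  W135: {t,w} {u} {x}
  W145: {t,w} {u} {x}
  W234: {r,t,w} {s} {u}
  W235: {t,w} {u}
  W245: {t,w} {u}
  W345: {t,w} {u} {x}
  W1234: {s} {t,w} {u}
  W1235: {t,w} {u}
  W1245: {t,w} {u}
  W1345: {t,w} {u} {x}
  W2345: {t,w} {u}
  W12345: {t,w} {u}
C dims 12,26,26,12; δ0: rk 10, SNF 1^10; δ1: rk 16, SNF 1^16; δ2: rk 10, SNF 1^10
Ȟ^0 = (12 − 10) − 0 = 2, so Ȟ^0 ≅ Z^2
Ȟ^1 = (26 − 16) − 10 = 0, so Ȟ^1 ≅ 0
Ȟ^2 = (26 − 10) − 16 = 0, so Ȟ^2 ≅ 0


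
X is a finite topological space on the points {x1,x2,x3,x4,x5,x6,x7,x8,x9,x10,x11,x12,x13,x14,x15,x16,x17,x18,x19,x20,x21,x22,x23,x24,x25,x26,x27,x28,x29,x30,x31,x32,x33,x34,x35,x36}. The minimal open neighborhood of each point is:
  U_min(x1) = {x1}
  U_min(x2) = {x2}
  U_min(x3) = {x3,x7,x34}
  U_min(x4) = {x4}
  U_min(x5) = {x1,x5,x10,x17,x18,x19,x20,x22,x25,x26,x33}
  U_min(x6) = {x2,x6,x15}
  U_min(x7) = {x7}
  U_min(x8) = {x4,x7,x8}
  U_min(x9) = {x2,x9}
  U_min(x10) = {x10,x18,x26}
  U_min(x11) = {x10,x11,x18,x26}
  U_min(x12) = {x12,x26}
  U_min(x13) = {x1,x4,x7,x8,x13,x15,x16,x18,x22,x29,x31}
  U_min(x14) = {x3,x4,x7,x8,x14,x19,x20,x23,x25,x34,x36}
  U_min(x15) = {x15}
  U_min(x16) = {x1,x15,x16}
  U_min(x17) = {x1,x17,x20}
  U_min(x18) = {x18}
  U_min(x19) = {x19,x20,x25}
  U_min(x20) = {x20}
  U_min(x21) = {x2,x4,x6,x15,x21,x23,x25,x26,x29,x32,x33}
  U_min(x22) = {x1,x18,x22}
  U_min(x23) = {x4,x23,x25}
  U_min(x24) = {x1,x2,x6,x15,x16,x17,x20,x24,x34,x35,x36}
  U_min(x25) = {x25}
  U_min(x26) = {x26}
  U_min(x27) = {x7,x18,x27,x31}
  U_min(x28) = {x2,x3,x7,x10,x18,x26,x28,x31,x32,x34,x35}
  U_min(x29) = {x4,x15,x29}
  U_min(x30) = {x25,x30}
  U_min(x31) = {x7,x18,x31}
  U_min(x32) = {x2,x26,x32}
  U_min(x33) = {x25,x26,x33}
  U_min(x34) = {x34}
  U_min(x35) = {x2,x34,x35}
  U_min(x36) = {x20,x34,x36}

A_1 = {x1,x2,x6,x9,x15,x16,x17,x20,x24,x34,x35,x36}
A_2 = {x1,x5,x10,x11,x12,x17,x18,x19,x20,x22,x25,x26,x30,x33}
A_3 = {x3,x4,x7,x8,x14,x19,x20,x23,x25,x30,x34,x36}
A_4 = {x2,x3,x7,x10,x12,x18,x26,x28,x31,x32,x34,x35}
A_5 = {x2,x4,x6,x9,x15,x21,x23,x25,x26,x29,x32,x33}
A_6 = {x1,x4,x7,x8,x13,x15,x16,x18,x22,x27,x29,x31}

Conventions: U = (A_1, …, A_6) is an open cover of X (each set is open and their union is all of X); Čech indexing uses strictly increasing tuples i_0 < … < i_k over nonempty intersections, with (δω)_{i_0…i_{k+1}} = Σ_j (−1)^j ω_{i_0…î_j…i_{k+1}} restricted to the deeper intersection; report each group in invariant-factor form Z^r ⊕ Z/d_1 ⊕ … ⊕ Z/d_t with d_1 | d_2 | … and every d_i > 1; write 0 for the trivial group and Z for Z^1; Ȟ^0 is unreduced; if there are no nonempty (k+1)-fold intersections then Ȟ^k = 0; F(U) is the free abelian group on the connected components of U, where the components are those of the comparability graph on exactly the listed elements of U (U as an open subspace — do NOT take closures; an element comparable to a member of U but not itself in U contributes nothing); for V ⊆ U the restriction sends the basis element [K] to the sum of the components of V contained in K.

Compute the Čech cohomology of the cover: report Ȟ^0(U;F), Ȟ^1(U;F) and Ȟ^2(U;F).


nerve simplices:
  A12={x1,x17,x20} A13={x20,x34,x36} A14={x2,x34,x35} A15={x2,x6,x9,x15} A16={x1,x15,x16} A23={x19,x20,x25,x30} A24={x10,x12,x18,x26} A25={x25,x26,x33} A26={x1,x18,x22} A34={x3,x7,x34} A35={x4,x23,x25} A36={x4,x7,x8} A45={x2,x26,x32} A46={x7,x18,x31} A56={x4,x15,x29}
  A123={x20} A126={x1} A134={x34} A145={x2} A156={x15} A235={x25} A245={x26} A246={x18} A346={x7} A356={x4}
components per intersection:
  A1: {x1,x2,x6,x9,x15,x16,x17,x20,x24,x34,x35,x36}
  A2: {x1,x5,x10,x11,x12,x17,x18,x19,x20,x22,x25,x26,x30,x33}
  A3: {x3,x4,x7,x8,x14,x19,x20,x23,x25,x30,x34,x36}
  A4: {x2,x3,x7,x10,x12,x18,x26,x28,x31,x32,x34,x35}
  A5: {x2,x4,x6,x9,x15,x21,x23,x25,x26,x29,x32,x33}
  A6: {x1,x4,x7,x8,x13,x15,x16,x18,x22,x27,x29,x31}
  A12: {x1,x17,x20}
  A13: {x20,x34,x36}
  A14: {x2,x34,x35}
  A15: {x2,x6,x9,x15}
  A16: {x1,x15,x16}
  A23: {x19,x20,x25,x30}
  A24: {x10,x12,x18,x26}
  A25: {x25,x26,x33}
  A26: {x1,x18,x22}
  A34: {x3,x7,x34}
  A35: {x4,x23,x25}
  A36: {x4,x7,x8}
  A45: {x2,x26,x32}
  A46: {x7,x18,x31}
  A56: {x4,x15,x29}
  A123: {x20}
  A126: {x1}
  A134: {x34}
  A145: {x2}
  A156: {x15}
  A235: {x25}
  A245: {x26}
  A246: {x18}
  A346: {x7}
  A356: {x4}
C dims 6,15,10; δ0: rk 5, SNF 1^5; δ1: rk 10, SNF 1^9·2
degree 0: 6−5−0 = 1 → Ȟ^0 ≅ Z
degree 1: 15−10−5 = 0 → Ȟ^1 ≅ 0
degree 2: 10−0−10 = 0 plus torsion [2] → Ȟ^2 ≅ Z/2

Ȟ^0 ≅ Z; Ȟ^1 ≅ 0; Ȟ^2 ≅ Z/2


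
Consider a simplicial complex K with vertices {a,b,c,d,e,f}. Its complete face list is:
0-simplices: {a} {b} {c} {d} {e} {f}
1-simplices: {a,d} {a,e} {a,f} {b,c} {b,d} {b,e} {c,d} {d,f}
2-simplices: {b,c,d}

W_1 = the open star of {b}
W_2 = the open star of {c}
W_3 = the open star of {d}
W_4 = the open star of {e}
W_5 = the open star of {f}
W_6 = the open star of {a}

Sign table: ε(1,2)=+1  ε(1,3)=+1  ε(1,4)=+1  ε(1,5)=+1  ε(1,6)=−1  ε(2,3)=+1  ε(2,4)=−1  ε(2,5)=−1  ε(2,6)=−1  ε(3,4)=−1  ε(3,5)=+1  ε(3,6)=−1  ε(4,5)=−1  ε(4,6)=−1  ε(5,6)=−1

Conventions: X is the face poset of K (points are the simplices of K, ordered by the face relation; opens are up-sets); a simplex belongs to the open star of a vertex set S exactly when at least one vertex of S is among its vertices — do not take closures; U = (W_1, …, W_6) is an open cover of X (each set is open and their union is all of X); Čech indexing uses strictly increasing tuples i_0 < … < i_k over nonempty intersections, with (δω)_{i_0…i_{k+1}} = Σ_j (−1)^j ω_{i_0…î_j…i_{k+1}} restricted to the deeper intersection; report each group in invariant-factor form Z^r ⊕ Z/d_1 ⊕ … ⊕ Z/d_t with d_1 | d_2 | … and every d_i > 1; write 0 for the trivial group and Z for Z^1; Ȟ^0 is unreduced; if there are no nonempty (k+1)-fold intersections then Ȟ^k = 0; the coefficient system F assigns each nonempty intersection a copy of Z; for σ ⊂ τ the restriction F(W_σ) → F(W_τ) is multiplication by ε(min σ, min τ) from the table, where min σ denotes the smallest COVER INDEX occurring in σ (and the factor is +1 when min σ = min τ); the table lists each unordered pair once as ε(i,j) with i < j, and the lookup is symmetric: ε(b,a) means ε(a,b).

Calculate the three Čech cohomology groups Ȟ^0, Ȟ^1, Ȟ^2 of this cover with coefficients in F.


Ȟ^0 = Z, Ȟ^1 = Z^2 and Ȟ^2 = 0

nonempty overlaps:
  W1={{b},{b,c},{b,d},{b,e},{b,c,d}} W2={{c},{b,c},{c,d},{b,c,d}} W3={{d},{a,d},{b,d},{c,d},{d,f},{b,c,d}} W4={{e},{a,e},{b,e}} W5={{f},{a,f},{d,f}} W6={{a},{a,d},{a,e},{a,f}}
  W12={{b,c},{b,c,d}} W13={{b,d},{b,c,d}} W14={{b,e}} W23={{c,d},{b,c,d}} W35={{d,f}} W36={{a,d}} W46={{a,e}} W56={{a,f}}
  W123={{b,c,d}}
C dims 6,8,1; δ0: rk 5, SNF 1^5; δ1: rk 1, SNF 1^1
degree 0: 6−5−0 = 1 → Ȟ^0 ≅ Z
degree 1: 8−1−5 = 2 → Ȟ^1 ≅ Z^2
degree 2: 1−0−1 = 0 → Ȟ^2 ≅ 0


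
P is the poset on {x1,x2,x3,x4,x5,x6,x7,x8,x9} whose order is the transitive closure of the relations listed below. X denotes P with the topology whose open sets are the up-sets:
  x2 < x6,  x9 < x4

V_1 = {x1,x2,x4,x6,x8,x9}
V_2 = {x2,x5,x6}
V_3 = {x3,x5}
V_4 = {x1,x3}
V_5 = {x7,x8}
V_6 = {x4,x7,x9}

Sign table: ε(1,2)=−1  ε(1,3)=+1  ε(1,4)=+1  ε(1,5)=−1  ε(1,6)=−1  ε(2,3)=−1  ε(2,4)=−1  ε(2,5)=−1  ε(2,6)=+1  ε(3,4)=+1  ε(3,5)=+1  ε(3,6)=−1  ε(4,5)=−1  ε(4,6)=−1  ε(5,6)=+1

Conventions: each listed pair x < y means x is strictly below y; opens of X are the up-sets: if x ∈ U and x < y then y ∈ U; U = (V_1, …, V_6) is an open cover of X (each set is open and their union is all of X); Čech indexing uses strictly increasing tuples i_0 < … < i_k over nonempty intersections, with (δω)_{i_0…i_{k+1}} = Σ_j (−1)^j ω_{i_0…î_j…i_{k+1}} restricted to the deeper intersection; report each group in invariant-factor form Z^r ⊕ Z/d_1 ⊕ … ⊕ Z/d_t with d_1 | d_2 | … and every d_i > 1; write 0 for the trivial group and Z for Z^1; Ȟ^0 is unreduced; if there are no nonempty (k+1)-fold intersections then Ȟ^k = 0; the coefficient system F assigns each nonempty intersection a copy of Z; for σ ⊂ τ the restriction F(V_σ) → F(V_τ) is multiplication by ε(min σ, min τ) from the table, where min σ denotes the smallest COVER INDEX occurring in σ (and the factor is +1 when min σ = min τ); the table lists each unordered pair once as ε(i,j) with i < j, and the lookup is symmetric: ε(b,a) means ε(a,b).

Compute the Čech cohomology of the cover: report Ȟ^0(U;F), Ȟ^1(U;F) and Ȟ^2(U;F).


nonempty intersections:
  V12={x2,x6} V14={x1} V15={x8} V16={x4,x9} V23={x5} V34={x3} V56={x7}
C dims 6,7; δ0: rk 5, SNF 1^5
Ȟ^0: (6−5)−0=1 ⇒ Z
Ȟ^1: (7−0)−5=2 ⇒ Z^2
Ȟ^2: (0−0)−0=0 ⇒ 0

Ȟ^0 = Z; Ȟ^1 = Z^2; Ȟ^2 = 0


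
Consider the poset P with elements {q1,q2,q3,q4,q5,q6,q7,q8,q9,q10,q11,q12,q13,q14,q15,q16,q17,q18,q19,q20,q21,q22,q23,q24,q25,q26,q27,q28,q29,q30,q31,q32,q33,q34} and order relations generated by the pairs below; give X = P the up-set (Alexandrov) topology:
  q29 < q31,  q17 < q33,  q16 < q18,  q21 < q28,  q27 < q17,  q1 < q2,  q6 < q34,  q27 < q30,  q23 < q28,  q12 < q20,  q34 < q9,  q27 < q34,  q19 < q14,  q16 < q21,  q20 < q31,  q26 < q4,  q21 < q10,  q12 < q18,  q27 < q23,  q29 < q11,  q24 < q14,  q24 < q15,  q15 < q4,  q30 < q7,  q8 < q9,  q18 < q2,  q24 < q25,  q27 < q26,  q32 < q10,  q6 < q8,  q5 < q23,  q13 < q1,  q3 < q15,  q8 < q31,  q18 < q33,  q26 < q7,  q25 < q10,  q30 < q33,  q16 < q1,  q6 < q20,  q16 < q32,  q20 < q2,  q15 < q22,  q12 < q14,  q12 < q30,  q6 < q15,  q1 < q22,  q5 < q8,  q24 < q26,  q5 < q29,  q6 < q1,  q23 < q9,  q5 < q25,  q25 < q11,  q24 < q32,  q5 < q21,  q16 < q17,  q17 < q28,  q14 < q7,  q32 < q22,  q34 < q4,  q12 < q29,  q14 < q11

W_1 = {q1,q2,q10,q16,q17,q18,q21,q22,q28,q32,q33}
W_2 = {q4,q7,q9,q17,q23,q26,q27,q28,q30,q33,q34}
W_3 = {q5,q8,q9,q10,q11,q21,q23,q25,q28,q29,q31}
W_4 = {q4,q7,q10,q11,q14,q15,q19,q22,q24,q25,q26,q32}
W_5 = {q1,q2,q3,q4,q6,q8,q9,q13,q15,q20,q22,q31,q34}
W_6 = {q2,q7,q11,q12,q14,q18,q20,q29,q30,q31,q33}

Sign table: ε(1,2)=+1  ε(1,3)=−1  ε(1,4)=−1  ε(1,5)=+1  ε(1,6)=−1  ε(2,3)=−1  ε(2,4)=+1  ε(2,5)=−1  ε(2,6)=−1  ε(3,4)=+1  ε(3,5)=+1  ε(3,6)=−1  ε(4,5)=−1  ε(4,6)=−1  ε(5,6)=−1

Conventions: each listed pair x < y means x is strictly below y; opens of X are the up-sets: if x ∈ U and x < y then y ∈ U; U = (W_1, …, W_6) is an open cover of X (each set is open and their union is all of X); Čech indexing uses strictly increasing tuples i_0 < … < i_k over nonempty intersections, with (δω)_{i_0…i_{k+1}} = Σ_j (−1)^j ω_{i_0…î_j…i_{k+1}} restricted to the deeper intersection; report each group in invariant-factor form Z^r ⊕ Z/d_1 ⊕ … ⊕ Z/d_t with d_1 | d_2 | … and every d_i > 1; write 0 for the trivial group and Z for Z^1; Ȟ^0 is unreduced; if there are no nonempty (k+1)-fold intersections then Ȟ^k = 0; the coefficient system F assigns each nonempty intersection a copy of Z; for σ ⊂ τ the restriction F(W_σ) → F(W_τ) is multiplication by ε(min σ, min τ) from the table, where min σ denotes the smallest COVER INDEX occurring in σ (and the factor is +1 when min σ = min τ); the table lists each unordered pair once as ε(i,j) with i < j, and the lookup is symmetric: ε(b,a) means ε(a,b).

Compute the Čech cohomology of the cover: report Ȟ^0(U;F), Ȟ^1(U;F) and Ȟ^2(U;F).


nerve of the cover:
  W12={q17,q28,q33} W13={q10,q21,q28} W14={q10,q22,q32} W15={q1,q2,q22} W16={q2,q18,q33} W23={q9,q23,q28} W24={q4,q7,q26} W25={q4,q9,q34} W26={q7,q30,q33} W34={q10,q11,q25} W35={q8,q9,q31} W36={q11,q29,q31} W45={q4,q15,q22} W46={q7,q11,q14} W56={q2,q20,q31}
  W123={q28} W126={q33} W134={q10} W145={q22} W156={q2} W235={q9} W245={q4} W246={q7} W346={q11} W356={q31}
C dims 6,15,10; δ0: rk 6, SNF 1^5·2; δ1: rk 9, SNF 1^9
Ȟ^0 = (6 − 6) − 0 = 0, so Ȟ^0 ≅ 0
Ȟ^1 = (15 − 9) − 6 = 0 plus torsion [2], so Ȟ^1 ≅ Z/2
Ȟ^2 = (10 − 0) − 9 = 1, so Ȟ^2 ≅ Z

Ȟ^0 = 0; Ȟ^1 = Z/2; Ȟ^2 = Z


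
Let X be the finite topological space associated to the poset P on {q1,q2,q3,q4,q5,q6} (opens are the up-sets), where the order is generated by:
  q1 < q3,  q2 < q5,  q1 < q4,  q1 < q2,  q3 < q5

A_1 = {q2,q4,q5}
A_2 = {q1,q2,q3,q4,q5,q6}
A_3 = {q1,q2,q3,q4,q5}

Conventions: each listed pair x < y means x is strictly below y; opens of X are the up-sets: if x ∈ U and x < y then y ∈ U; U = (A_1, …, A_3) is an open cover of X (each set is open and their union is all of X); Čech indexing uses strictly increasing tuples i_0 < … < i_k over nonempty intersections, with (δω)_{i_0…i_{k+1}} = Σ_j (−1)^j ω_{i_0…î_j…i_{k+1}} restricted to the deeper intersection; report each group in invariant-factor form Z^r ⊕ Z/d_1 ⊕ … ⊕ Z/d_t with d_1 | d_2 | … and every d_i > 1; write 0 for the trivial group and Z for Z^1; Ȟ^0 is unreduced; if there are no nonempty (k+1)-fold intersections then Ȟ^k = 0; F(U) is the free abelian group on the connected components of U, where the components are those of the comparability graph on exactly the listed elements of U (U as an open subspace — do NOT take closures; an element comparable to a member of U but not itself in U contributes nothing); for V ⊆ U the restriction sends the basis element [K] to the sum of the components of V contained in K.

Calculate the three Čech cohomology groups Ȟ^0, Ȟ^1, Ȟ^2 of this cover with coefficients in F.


nerve of the cover:
  A12={q2,q4,q5} A13={q2,q4,q5} A23={q1,q2,q3,q4,q5}
  A123={q2,q4,q5}
components per intersection:
  A1: {q2,q5} {q4}
  A2: {q1,q2,q3,q4,q5} {q6}
  A3: {q1,q2,q3,q4,q5}
  A12: {q2,q5} {q4}
  A13: {q2,q5} {q4}
  A23: {q1,q2,q3,q4,q5}
  A123: {q2,q5} {q4}
C dims 5,5,2; δ0: rk 3, SNF 1^3; δ1: rk 2, SNF 1^2
Ȟ^0 = (5 − 3) − 0 = 2, so Ȟ^0 ≅ Z^2
Ȟ^1 = (5 − 2) − 3 = 0, so Ȟ^1 ≅ 0
Ȟ^2 = (2 − 0) − 2 = 0, so Ȟ^2 ≅ 0

Ȟ^0(U;F) ≅ Z^2, Ȟ^1(U;F) ≅ 0 and Ȟ^2(U;F) ≅ 0


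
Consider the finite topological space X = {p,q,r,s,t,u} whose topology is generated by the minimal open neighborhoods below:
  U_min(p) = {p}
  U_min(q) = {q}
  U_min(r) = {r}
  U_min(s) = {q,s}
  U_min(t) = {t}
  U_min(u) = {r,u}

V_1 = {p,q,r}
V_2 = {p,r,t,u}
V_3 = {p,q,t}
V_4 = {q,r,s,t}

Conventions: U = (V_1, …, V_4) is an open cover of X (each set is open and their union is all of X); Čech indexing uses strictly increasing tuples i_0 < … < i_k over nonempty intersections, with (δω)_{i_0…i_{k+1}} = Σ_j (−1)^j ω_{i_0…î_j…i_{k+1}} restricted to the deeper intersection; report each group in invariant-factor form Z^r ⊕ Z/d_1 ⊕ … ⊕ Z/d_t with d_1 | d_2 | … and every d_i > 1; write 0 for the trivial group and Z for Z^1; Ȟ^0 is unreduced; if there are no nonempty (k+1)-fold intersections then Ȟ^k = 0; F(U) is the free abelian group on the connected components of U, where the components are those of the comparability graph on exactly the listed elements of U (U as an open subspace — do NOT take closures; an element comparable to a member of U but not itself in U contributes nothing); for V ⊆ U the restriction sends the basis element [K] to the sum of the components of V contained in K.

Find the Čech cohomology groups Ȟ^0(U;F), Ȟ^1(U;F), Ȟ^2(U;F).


Ȟ^0 ≅ Z^4, Ȟ^1 ≅ 0, Ȟ^2 ≅ 0

cover nerve:
  V12={p,r} V13={p,q} V14={q,r} V23={p,t} V24={r,t} V34={q,t}
  V123={p} V124={r} V134={q} V234={t}
components per intersection:
  V1: {p} {q} {r}
  V2: {p} {r,u} {t}
  V3: {p} {q} {t}
  V4: {q,s} {r} {t}
  V12: {p} {r}
  V13: {p} {q}
  V14: {q} {r}
  V23: {p} {t}
  V24: {r} {t}
  V34: {q} {t}
  V123: {p}
  V124: {r}
  V134: {q}
  V234: {t}
C dims 12,12,4; δ0: rk 8, SNF 1^8; δ1: rk 4, SNF 1^4
Ȟ^0: (12−8)−0=4 ⇒ Z^4
Ȟ^1: (12−4)−8=0 ⇒ 0
Ȟ^2: (4−0)−4=0 ⇒ 0


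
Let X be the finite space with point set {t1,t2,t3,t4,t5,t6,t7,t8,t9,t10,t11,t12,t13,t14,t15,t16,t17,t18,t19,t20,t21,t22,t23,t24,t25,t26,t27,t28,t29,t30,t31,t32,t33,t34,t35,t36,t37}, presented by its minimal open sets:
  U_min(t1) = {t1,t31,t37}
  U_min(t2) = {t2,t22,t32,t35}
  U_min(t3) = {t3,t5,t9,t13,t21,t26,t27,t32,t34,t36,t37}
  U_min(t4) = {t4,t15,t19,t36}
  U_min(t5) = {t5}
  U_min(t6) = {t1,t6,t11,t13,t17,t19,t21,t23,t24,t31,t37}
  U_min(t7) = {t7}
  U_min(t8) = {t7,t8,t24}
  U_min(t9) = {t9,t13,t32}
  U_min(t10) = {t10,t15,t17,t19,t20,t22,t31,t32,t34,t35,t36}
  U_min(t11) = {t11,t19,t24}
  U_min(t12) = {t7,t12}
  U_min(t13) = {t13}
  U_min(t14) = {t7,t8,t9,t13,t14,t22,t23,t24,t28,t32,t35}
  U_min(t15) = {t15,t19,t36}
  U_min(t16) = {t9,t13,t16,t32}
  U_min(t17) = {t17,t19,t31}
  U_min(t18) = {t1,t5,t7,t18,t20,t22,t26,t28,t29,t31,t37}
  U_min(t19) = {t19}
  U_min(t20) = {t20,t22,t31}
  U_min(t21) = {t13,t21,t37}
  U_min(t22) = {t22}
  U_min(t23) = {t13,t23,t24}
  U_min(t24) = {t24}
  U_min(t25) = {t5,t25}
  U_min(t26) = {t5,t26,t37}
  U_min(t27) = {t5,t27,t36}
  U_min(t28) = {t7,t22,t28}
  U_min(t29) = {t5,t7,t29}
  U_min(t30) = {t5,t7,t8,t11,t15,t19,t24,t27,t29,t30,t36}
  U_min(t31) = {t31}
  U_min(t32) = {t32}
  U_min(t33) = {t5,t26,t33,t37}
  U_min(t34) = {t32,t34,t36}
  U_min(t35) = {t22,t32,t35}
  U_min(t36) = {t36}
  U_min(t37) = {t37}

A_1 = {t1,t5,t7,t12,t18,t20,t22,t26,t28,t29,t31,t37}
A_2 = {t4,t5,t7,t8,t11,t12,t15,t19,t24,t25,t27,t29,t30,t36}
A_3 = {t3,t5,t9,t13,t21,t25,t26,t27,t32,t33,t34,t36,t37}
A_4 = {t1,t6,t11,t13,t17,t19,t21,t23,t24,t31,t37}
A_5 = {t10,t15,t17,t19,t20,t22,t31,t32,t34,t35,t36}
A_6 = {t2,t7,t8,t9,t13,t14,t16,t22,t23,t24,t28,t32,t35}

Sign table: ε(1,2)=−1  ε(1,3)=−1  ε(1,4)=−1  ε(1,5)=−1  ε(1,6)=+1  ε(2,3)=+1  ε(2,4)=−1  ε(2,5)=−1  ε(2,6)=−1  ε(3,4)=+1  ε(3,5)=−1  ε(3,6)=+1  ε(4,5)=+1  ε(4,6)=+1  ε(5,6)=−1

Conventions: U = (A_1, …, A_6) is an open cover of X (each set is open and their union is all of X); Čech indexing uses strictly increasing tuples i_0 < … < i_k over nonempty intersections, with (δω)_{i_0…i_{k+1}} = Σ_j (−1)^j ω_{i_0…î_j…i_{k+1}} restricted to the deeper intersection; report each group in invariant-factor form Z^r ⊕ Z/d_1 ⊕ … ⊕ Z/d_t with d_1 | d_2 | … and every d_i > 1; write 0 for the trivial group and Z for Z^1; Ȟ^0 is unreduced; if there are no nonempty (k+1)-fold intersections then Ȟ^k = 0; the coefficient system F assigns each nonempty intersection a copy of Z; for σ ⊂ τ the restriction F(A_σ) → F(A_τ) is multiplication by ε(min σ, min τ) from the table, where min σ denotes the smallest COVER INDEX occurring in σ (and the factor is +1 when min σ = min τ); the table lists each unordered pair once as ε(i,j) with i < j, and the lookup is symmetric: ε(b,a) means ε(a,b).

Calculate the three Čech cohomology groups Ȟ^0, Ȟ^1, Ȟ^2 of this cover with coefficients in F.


Ȟ^0 ≅ 0,  Ȟ^1 ≅ Z/2,  Ȟ^2 ≅ Z

nonempty overlaps:
  A12={t5,t7,t12,t29} A13={t5,t26,t37} A14={t1,t31,t37} A15={t20,t22,t31} A16={t7,t22,t28} A23={t5,t25,t27,t36} A24={t11,t19,t24} A25={t15,t19,t36} A26={t7,t8,t24} A34={t13,t21,t37} A35={t32,t34,t36} A36={t9,t13,t32} A45={t17,t19,t31} A46={t13,t23,t24} A56={t22,t32,t35}
  A123={t5} A126={t7} A134={t37} A145={t31} A156={t22} A235={t36} A245={t19} A246={t24} A346={t13} A356={t32}
C dims 6,15,10; δ0: rk 6, SNF 1^5·2; δ1: rk 9, SNF 1^9
degree 0: 6−6−0 = 0 → Ȟ^0 ≅ 0
degree 1: 15−9−6 = 0 plus torsion [2] → Ȟ^1 ≅ Z/2
degree 2: 10−0−9 = 1 → Ȟ^2 ≅ Z


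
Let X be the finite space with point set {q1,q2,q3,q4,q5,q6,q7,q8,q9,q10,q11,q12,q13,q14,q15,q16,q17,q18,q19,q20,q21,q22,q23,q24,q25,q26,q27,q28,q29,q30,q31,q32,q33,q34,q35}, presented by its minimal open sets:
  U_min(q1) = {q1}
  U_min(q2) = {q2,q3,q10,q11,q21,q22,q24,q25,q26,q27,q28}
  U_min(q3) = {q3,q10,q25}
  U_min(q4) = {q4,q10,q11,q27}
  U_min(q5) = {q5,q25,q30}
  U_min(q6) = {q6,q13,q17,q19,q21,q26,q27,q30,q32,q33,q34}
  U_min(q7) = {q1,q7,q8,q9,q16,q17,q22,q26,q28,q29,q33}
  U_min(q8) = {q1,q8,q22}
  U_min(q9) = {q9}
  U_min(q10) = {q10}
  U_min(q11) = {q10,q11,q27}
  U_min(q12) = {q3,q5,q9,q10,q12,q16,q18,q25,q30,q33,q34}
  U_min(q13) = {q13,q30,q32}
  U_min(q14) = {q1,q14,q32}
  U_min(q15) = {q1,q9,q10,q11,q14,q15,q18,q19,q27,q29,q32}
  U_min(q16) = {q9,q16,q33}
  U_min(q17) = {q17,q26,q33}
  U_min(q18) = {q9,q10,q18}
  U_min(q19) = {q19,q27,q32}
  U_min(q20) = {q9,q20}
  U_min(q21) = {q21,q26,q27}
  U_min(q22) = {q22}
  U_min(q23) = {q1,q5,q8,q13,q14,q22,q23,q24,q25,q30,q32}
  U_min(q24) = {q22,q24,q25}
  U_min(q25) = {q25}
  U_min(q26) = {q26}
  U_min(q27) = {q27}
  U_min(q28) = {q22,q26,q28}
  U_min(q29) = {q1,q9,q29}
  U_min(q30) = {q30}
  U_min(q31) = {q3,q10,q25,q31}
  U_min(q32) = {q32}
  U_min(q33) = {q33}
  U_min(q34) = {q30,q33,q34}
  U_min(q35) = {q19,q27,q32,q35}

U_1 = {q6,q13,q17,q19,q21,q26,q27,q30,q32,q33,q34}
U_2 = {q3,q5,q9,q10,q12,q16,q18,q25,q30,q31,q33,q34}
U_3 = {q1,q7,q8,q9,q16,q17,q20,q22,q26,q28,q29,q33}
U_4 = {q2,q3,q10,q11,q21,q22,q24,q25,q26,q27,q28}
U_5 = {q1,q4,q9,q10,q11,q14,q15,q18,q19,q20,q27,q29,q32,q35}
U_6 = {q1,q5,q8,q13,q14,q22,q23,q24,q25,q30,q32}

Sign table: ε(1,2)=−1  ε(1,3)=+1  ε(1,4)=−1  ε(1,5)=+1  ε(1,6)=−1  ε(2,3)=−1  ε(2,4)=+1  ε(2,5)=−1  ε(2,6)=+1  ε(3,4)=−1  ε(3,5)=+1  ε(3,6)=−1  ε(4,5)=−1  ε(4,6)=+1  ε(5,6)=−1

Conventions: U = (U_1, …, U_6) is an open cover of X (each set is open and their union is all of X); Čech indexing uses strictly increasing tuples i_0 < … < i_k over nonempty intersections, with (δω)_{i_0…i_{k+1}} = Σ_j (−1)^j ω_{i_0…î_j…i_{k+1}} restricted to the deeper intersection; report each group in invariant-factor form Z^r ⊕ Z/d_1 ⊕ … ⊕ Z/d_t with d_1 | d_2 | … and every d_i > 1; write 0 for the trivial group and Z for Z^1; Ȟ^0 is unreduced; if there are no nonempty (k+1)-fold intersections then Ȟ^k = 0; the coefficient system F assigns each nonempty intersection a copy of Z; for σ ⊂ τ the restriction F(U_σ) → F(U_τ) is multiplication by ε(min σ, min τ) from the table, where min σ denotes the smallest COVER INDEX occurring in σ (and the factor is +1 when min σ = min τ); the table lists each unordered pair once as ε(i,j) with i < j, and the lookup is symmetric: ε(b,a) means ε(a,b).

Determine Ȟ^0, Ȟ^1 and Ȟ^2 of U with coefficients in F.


Ȟ^0 = Z,  Ȟ^1 = 0,  Ȟ^2 = Z/2

nerve of the cover:
  U12={q30,q33,q34} U13={q17,q26,q33} U14={q21,q26,q27} U15={q19,q27,q32} U16={q13,q30,q32} U23={q9,q16,q33} U24={q3,q10,q25} U25={q9,q10,q18} U26={q5,q25,q30} U34={q22,q26,q28} U35={q1,q9,q20,q29} U36={q1,q8,q22} U45={q10,q11,q27} U46={q22,q24,q25} U56={q1,q14,q32}
  U123={q33} U126={q30} U134={q26} U145={q27} U156={q32} U235={q9} U245={q10} U246={q25} U346={q22} U356={q1}
C dims 6,15,10; δ0: rk 5, SNF 1^5; δ1: rk 10, SNF 1^9·2
Ȟ^0 = (6 − 5) − 0 = 1, so Ȟ^0 ≅ Z
Ȟ^1 = (15 − 10) − 5 = 0, so Ȟ^1 ≅ 0
Ȟ^2 = (10 − 0) − 10 = 0 plus torsion [2], so Ȟ^2 ≅ Z/2


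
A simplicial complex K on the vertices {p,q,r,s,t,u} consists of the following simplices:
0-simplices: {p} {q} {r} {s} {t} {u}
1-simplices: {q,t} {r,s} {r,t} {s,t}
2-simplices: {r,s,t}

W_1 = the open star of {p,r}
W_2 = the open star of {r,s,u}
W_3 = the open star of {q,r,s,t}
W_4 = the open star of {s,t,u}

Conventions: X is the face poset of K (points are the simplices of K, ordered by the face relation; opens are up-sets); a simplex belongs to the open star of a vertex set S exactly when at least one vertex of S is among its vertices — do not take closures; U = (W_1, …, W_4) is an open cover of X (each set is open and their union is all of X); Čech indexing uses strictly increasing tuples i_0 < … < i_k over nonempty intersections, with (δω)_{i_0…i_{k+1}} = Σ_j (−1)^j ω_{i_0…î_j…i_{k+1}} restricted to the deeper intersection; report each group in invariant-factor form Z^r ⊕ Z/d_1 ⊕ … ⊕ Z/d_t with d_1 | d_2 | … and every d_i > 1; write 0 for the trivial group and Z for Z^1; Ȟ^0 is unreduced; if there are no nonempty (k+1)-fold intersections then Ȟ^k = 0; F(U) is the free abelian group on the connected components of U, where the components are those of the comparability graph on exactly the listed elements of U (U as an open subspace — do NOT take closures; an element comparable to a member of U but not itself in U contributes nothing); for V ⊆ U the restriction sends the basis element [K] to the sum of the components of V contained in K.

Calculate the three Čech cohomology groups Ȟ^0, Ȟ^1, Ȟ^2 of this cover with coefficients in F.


nonempty intersections:
  W1={{p},{r},{r,s},{r,t},{r,s,t}} W2={{r},{s},{u},{r,s},{r,t},{s,t},{r,s,t}} W3={{q},{r},{s},{t},{q,t},{r,s},{r,t},{s,t},{r,s,t}} W4={{s},{t},{u},{q,t},{r,s},{r,t},{s,t},{r,s,t}}
  W12={{r},{r,s},{r,t},{r,s,t}} W13={{r},{r,s},{r,t},{r,s,t}} W14={{r,s},{r,t},{r,s,t}} W23={{r},{s},{r,s},{r,t},{s,t},{r,s,t}} W24={{s},{u},{r,s},{r,t},{s,t},{r,s,t}} W34={{s},{t},{q,t},{r,s},{r,t},{s,t},{r,s,t}}
  W123={{r},{r,s},{r,t},{r,s,t}} W124={{r,s},{r,t},{r,s,t}} W134={{r,s},{r,t},{r,s,t}} W234={{s},{r,s},{r,t},{s,t},{r,s,t}}
  W1234={{r,s},{r,t},{r,s,t}}
components per intersection:
  W1: {{p}} {{r},{r,s},{r,t},{r,s,t}}
  W2: {{r},{s},{r,s},{r,t},{s,t},{r,s,t}} {{u}}
  W3: {{q},{r},{s},{t},{q,t},{r,s},{r,t},{s,t},{r,s,t}}
  W4: {{s},{t},{q,t},{r,s},{r,t},{s,t},{r,s,t}} {{u}}
  W12: {{r},{r,s},{r,t},{r,s,t}}
  W13: {{r},{r,s},{r,t},{r,s,t}}
  W14: {{r,s},{r,t},{r,s,t}}
  W23: {{r},{s},{r,s},{r,t},{s,t},{r,s,t}}
  W24: {{s},{r,s},{r,t},{s,t},{r,s,t}} {{u}}
  W34: {{s},{t},{q,t},{r,s},{r,t},{s,t},{r,s,t}}
  W123: {{r},{r,s},{r,t},{r,s,t}}
  W124: {{r,s},{r,t},{r,s,t}}
  W134: {{r,s},{r,t},{r,s,t}}
  W234: {{s},{r,s},{r,t},{s,t},{r,s,t}}
  W1234: {{r,s},{r,t},{r,s,t}}
C dims 7,7,4,1; δ0: rk 4, SNF 1^4; δ1: rk 3, SNF 1^3; δ2: rk 1, SNF 1^1
Ȟ^0: (7−4)−0=3 ⇒ Z^3
Ȟ^1: (7−3)−4=0 ⇒ 0
Ȟ^2: (4−1)−3=0 ⇒ 0

Ȟ^0 ≅ Z^3, Ȟ^1 ≅ 0, Ȟ^2 ≅ 0


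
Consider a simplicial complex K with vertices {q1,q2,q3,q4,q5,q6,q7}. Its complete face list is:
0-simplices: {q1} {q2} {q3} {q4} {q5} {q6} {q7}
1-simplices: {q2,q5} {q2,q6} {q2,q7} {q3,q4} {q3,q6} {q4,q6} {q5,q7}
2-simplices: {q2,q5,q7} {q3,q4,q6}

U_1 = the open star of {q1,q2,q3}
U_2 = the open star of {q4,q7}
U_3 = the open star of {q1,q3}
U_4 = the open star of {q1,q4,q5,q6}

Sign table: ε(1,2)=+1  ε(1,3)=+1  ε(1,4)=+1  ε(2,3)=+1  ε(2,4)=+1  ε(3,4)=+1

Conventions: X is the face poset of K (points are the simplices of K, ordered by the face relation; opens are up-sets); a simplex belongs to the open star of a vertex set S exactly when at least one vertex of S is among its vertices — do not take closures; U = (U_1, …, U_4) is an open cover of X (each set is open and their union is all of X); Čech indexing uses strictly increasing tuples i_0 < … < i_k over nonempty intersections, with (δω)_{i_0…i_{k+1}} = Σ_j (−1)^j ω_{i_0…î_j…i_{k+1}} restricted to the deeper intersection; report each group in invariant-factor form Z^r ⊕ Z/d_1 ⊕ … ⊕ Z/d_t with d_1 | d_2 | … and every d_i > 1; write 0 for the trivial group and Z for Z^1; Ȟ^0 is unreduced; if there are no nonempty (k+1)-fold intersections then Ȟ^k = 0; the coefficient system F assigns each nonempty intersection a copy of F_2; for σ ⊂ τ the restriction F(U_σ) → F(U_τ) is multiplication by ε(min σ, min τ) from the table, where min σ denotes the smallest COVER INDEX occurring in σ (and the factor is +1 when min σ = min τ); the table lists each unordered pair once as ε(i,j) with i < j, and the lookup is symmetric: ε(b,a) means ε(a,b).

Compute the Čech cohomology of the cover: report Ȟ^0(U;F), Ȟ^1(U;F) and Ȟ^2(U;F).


Ȟ^0 ≅ Z/2,  Ȟ^1 ≅ 0,  Ȟ^2 ≅ 0

nerve of the cover:
  U1={{q1},{q2},{q3},{q2,q5},{q2,q6},{q2,q7},{q3,q4},{q3,q6},{q2,q5,q7},{q3,q4,q6}} U2={{q4},{q7},{q2,q7},{q3,q4},{q4,q6},{q5,q7},{q2,q5,q7},{q3,q4,q6}} U3={{q1},{q3},{q3,q4},{q3,q6},{q3,q4,q6}} U4={{q1},{q4},{q5},{q6},{q2,q5},{q2,q6},{q3,q4},{q3,q6},{q4,q6},{q5,q7},{q2,q5,q7},{q3,q4,q6}}
  U12={{q2,q7},{q3,q4},{q2,q5,q7},{q3,q4,q6}} U13={{q1},{q3},{q3,q4},{q3,q6},{q3,q4,q6}} U14={{q1},{q2,q5},{q2,q6},{q3,q4},{q3,q6},{q2,q5,q7},{q3,q4,q6}} U23={{q3,q4},{q3,q4,q6}} U24={{q4},{q3,q4},{q4,q6},{q5,q7},{q2,q5,q7},{q3,q4,q6}} U34={{q1},{q3,q4},{q3,q6},{q3,q4,q6}}
  U123={{q3,q4},{q3,q4,q6}} U124={{q3,q4},{q2,q5,q7},{q3,q4,q6}} U134={{q1},{q3,q4},{q3,q6},{q3,q4,q6}} U234={{q3,q4},{q3,q4,q6}}
  U1234={{q3,q4},{q3,q4,q6}}
C dims 4,6,4,1; δ0: rk_F2 3; δ1: rk_F2 3; δ2: rk_F2 1
Ȟ^0 = (4 − 3) − 0 = 1, so Ȟ^0 ≅ Z/2
Ȟ^1 = (6 − 3) − 3 = 0, so Ȟ^1 ≅ 0
Ȟ^2 = (4 − 1) − 3 = 0, so Ȟ^2 ≅ 0
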